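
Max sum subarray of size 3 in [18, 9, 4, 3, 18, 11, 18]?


[0:3]: 31
[1:4]: 16
[2:5]: 25
[3:6]: 32
[4:7]: 47

Max: 47 at [4:7]


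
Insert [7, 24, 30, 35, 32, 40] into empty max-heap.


Insert 7: [7]
Insert 24: [24, 7]
Insert 30: [30, 7, 24]
Insert 35: [35, 30, 24, 7]
Insert 32: [35, 32, 24, 7, 30]
Insert 40: [40, 32, 35, 7, 30, 24]

Final heap: [40, 32, 35, 7, 30, 24]


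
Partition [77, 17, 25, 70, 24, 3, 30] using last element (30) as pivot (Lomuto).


Pivot: 30
  17 <= 30: swap -> [17, 77, 25, 70, 24, 3, 30]
  25 <= 30: swap -> [17, 25, 77, 70, 24, 3, 30]
  24 <= 30: swap -> [17, 25, 24, 70, 77, 3, 30]
  3 <= 30: swap -> [17, 25, 24, 3, 77, 70, 30]
Place pivot at 4: [17, 25, 24, 3, 30, 70, 77]

Partitioned: [17, 25, 24, 3, 30, 70, 77]


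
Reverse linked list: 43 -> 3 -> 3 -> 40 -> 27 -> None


Step 1: curr=43, set curr.next=prev(None) | reversed so far: 43
Step 2: curr=3, set curr.next=prev(43) | reversed so far: 3 -> 43
Step 3: curr=3, set curr.next=prev(3) | reversed so far: 3 -> 3 -> 43
Step 4: curr=40, set curr.next=prev(3) | reversed so far: 40 -> 3 -> 3 -> 43
Step 5: curr=27, set curr.next=prev(40) | reversed so far: 27 -> 40 -> 3 -> 3 -> 43

27 -> 40 -> 3 -> 3 -> 43 -> None


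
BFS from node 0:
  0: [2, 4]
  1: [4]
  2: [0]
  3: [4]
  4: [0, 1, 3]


Visit 0, enqueue [2, 4]
Visit 2, enqueue []
Visit 4, enqueue [1, 3]
Visit 1, enqueue []
Visit 3, enqueue []

BFS order: [0, 2, 4, 1, 3]


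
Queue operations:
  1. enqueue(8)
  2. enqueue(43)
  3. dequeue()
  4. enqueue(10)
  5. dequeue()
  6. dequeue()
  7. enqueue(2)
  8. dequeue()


enqueue(8) -> [8]
enqueue(43) -> [8, 43]
dequeue()->8, [43]
enqueue(10) -> [43, 10]
dequeue()->43, [10]
dequeue()->10, []
enqueue(2) -> [2]
dequeue()->2, []

Final queue: []


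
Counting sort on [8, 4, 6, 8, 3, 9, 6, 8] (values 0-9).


Input: [8, 4, 6, 8, 3, 9, 6, 8]
Counts: [0, 0, 0, 1, 1, 0, 2, 0, 3, 1]

Sorted: [3, 4, 6, 6, 8, 8, 8, 9]


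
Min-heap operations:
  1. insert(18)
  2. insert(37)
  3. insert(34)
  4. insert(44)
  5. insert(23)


insert(18) -> [18]
insert(37) -> [18, 37]
insert(34) -> [18, 37, 34]
insert(44) -> [18, 37, 34, 44]
insert(23) -> [18, 23, 34, 44, 37]

Final heap: [18, 23, 34, 44, 37]


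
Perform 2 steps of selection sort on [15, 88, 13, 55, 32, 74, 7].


Initial: [15, 88, 13, 55, 32, 74, 7]
Step 1: min=7 at 6
  Swap: [7, 88, 13, 55, 32, 74, 15]
Step 2: min=13 at 2
  Swap: [7, 13, 88, 55, 32, 74, 15]

After 2 steps: [7, 13, 88, 55, 32, 74, 15]


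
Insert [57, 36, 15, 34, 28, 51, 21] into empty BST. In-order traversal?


Insert 57: root
Insert 36: L from 57
Insert 15: L from 57 -> L from 36
Insert 34: L from 57 -> L from 36 -> R from 15
Insert 28: L from 57 -> L from 36 -> R from 15 -> L from 34
Insert 51: L from 57 -> R from 36
Insert 21: L from 57 -> L from 36 -> R from 15 -> L from 34 -> L from 28

In-order: [15, 21, 28, 34, 36, 51, 57]


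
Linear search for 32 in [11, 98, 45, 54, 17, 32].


i=0: 11!=32
i=1: 98!=32
i=2: 45!=32
i=3: 54!=32
i=4: 17!=32
i=5: 32==32 found!

Found at 5, 6 comps


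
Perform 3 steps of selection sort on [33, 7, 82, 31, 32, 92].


Initial: [33, 7, 82, 31, 32, 92]
Step 1: min=7 at 1
  Swap: [7, 33, 82, 31, 32, 92]
Step 2: min=31 at 3
  Swap: [7, 31, 82, 33, 32, 92]
Step 3: min=32 at 4
  Swap: [7, 31, 32, 33, 82, 92]

After 3 steps: [7, 31, 32, 33, 82, 92]


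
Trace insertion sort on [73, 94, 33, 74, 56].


Initial: [73, 94, 33, 74, 56]
Insert 94: [73, 94, 33, 74, 56]
Insert 33: [33, 73, 94, 74, 56]
Insert 74: [33, 73, 74, 94, 56]
Insert 56: [33, 56, 73, 74, 94]

Sorted: [33, 56, 73, 74, 94]


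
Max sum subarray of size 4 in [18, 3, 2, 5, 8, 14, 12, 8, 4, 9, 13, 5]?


[0:4]: 28
[1:5]: 18
[2:6]: 29
[3:7]: 39
[4:8]: 42
[5:9]: 38
[6:10]: 33
[7:11]: 34
[8:12]: 31

Max: 42 at [4:8]


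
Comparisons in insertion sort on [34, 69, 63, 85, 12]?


Algorithm: insertion sort
Input: [34, 69, 63, 85, 12]
Sorted: [12, 34, 63, 69, 85]

8


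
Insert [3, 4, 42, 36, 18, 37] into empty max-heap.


Insert 3: [3]
Insert 4: [4, 3]
Insert 42: [42, 3, 4]
Insert 36: [42, 36, 4, 3]
Insert 18: [42, 36, 4, 3, 18]
Insert 37: [42, 36, 37, 3, 18, 4]

Final heap: [42, 36, 37, 3, 18, 4]


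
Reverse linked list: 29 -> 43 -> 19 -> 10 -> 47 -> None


Step 1: curr=29, set curr.next=prev(None) | reversed so far: 29
Step 2: curr=43, set curr.next=prev(29) | reversed so far: 43 -> 29
Step 3: curr=19, set curr.next=prev(43) | reversed so far: 19 -> 43 -> 29
Step 4: curr=10, set curr.next=prev(19) | reversed so far: 10 -> 19 -> 43 -> 29
Step 5: curr=47, set curr.next=prev(10) | reversed so far: 47 -> 10 -> 19 -> 43 -> 29

47 -> 10 -> 19 -> 43 -> 29 -> None


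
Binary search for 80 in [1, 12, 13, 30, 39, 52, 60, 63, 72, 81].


Step 1: lo=0, hi=9, mid=4, val=39
Step 2: lo=5, hi=9, mid=7, val=63
Step 3: lo=8, hi=9, mid=8, val=72
Step 4: lo=9, hi=9, mid=9, val=81

Not found


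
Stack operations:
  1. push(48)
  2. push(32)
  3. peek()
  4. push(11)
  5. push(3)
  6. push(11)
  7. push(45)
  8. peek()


push(48) -> [48]
push(32) -> [48, 32]
peek()->32
push(11) -> [48, 32, 11]
push(3) -> [48, 32, 11, 3]
push(11) -> [48, 32, 11, 3, 11]
push(45) -> [48, 32, 11, 3, 11, 45]
peek()->45

Final stack: [48, 32, 11, 3, 11, 45]


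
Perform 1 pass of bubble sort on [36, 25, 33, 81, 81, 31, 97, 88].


Initial: [36, 25, 33, 81, 81, 31, 97, 88]
Pass 1: [25, 33, 36, 81, 31, 81, 88, 97] (4 swaps)

After 1 pass: [25, 33, 36, 81, 31, 81, 88, 97]


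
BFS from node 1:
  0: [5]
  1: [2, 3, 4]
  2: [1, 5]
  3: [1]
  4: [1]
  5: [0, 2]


Visit 1, enqueue [2, 3, 4]
Visit 2, enqueue [5]
Visit 3, enqueue []
Visit 4, enqueue []
Visit 5, enqueue [0]
Visit 0, enqueue []

BFS order: [1, 2, 3, 4, 5, 0]


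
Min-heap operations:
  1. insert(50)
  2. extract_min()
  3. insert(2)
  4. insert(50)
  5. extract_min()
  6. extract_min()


insert(50) -> [50]
extract_min()->50, []
insert(2) -> [2]
insert(50) -> [2, 50]
extract_min()->2, [50]
extract_min()->50, []

Final heap: []


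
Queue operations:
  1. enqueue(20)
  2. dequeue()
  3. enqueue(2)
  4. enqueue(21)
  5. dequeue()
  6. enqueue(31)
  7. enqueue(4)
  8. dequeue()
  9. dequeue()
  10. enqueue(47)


enqueue(20) -> [20]
dequeue()->20, []
enqueue(2) -> [2]
enqueue(21) -> [2, 21]
dequeue()->2, [21]
enqueue(31) -> [21, 31]
enqueue(4) -> [21, 31, 4]
dequeue()->21, [31, 4]
dequeue()->31, [4]
enqueue(47) -> [4, 47]

Final queue: [4, 47]


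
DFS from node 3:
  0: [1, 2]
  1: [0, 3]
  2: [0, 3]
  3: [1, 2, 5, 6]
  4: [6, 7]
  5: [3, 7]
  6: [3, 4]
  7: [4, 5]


Visit 3, push [6, 5, 2, 1]
Visit 1, push [0]
Visit 0, push [2]
Visit 2, push []
Visit 5, push [7]
Visit 7, push [4]
Visit 4, push [6]
Visit 6, push []

DFS order: [3, 1, 0, 2, 5, 7, 4, 6]


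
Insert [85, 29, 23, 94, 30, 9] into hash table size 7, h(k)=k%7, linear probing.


Insert 85: h=1 -> slot 1
Insert 29: h=1, 1 probes -> slot 2
Insert 23: h=2, 1 probes -> slot 3
Insert 94: h=3, 1 probes -> slot 4
Insert 30: h=2, 3 probes -> slot 5
Insert 9: h=2, 4 probes -> slot 6

Table: [None, 85, 29, 23, 94, 30, 9]


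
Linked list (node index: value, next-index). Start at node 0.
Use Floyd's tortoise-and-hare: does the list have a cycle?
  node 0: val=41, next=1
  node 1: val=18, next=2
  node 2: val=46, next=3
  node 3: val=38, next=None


Floyd's tortoise (slow, +1) and hare (fast, +2):
  init: slow=0, fast=0
  step 1: slow=1, fast=2
  step 2: fast 2->3->None, no cycle

Cycle: no


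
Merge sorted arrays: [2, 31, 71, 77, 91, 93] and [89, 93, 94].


Take 2 from A
Take 31 from A
Take 71 from A
Take 77 from A
Take 89 from B
Take 91 from A
Take 93 from A

Merged: [2, 31, 71, 77, 89, 91, 93, 93, 94]


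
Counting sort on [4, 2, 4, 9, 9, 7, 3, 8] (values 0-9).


Input: [4, 2, 4, 9, 9, 7, 3, 8]
Counts: [0, 0, 1, 1, 2, 0, 0, 1, 1, 2]

Sorted: [2, 3, 4, 4, 7, 8, 9, 9]


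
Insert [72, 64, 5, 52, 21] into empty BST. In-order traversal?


Insert 72: root
Insert 64: L from 72
Insert 5: L from 72 -> L from 64
Insert 52: L from 72 -> L from 64 -> R from 5
Insert 21: L from 72 -> L from 64 -> R from 5 -> L from 52

In-order: [5, 21, 52, 64, 72]


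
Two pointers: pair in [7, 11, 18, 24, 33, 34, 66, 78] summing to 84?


lo=0(7)+hi=7(78)=85
lo=0(7)+hi=6(66)=73
lo=1(11)+hi=6(66)=77
lo=2(18)+hi=6(66)=84

Yes: 18+66=84


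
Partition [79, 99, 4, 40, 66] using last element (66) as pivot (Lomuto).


Pivot: 66
  4 <= 66: swap -> [4, 99, 79, 40, 66]
  40 <= 66: swap -> [4, 40, 79, 99, 66]
Place pivot at 2: [4, 40, 66, 99, 79]

Partitioned: [4, 40, 66, 99, 79]


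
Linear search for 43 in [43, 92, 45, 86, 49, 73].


i=0: 43==43 found!

Found at 0, 1 comps


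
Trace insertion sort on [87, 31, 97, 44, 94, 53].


Initial: [87, 31, 97, 44, 94, 53]
Insert 31: [31, 87, 97, 44, 94, 53]
Insert 97: [31, 87, 97, 44, 94, 53]
Insert 44: [31, 44, 87, 97, 94, 53]
Insert 94: [31, 44, 87, 94, 97, 53]
Insert 53: [31, 44, 53, 87, 94, 97]

Sorted: [31, 44, 53, 87, 94, 97]


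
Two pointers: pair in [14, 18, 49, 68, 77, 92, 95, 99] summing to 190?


lo=0(14)+hi=7(99)=113
lo=1(18)+hi=7(99)=117
lo=2(49)+hi=7(99)=148
lo=3(68)+hi=7(99)=167
lo=4(77)+hi=7(99)=176
lo=5(92)+hi=7(99)=191
lo=5(92)+hi=6(95)=187

No pair found


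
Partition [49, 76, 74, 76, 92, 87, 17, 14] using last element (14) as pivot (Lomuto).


Pivot: 14
Place pivot at 0: [14, 76, 74, 76, 92, 87, 17, 49]

Partitioned: [14, 76, 74, 76, 92, 87, 17, 49]


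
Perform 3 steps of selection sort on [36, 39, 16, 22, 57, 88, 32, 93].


Initial: [36, 39, 16, 22, 57, 88, 32, 93]
Step 1: min=16 at 2
  Swap: [16, 39, 36, 22, 57, 88, 32, 93]
Step 2: min=22 at 3
  Swap: [16, 22, 36, 39, 57, 88, 32, 93]
Step 3: min=32 at 6
  Swap: [16, 22, 32, 39, 57, 88, 36, 93]

After 3 steps: [16, 22, 32, 39, 57, 88, 36, 93]


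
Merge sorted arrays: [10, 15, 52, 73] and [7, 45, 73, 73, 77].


Take 7 from B
Take 10 from A
Take 15 from A
Take 45 from B
Take 52 from A
Take 73 from A

Merged: [7, 10, 15, 45, 52, 73, 73, 73, 77]


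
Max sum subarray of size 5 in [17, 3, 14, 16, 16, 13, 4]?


[0:5]: 66
[1:6]: 62
[2:7]: 63

Max: 66 at [0:5]


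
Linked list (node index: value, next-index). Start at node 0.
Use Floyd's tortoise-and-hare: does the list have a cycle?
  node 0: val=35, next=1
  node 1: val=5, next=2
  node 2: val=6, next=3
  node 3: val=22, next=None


Floyd's tortoise (slow, +1) and hare (fast, +2):
  init: slow=0, fast=0
  step 1: slow=1, fast=2
  step 2: fast 2->3->None, no cycle

Cycle: no


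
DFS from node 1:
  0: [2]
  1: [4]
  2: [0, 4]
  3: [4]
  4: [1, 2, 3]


Visit 1, push [4]
Visit 4, push [3, 2]
Visit 2, push [0]
Visit 0, push []
Visit 3, push []

DFS order: [1, 4, 2, 0, 3]


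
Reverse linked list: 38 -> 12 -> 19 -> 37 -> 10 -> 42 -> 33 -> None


Step 1: curr=38, set curr.next=prev(None) | reversed so far: 38
Step 2: curr=12, set curr.next=prev(38) | reversed so far: 12 -> 38
Step 3: curr=19, set curr.next=prev(12) | reversed so far: 19 -> 12 -> 38
Step 4: curr=37, set curr.next=prev(19) | reversed so far: 37 -> 19 -> 12 -> 38
Step 5: curr=10, set curr.next=prev(37) | reversed so far: 10 -> 37 -> 19 -> 12 -> 38
Step 6: curr=42, set curr.next=prev(10) | reversed so far: 42 -> 10 -> 37 -> 19 -> 12 -> 38
Step 7: curr=33, set curr.next=prev(42) | reversed so far: 33 -> 42 -> 10 -> 37 -> 19 -> 12 -> 38

33 -> 42 -> 10 -> 37 -> 19 -> 12 -> 38 -> None


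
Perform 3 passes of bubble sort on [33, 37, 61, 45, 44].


Initial: [33, 37, 61, 45, 44]
Pass 1: [33, 37, 45, 44, 61] (2 swaps)
Pass 2: [33, 37, 44, 45, 61] (1 swaps)
Pass 3: [33, 37, 44, 45, 61] (0 swaps)

After 3 passes: [33, 37, 44, 45, 61]


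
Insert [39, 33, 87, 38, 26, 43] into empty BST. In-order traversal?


Insert 39: root
Insert 33: L from 39
Insert 87: R from 39
Insert 38: L from 39 -> R from 33
Insert 26: L from 39 -> L from 33
Insert 43: R from 39 -> L from 87

In-order: [26, 33, 38, 39, 43, 87]


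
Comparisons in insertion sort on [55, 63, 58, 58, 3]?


Algorithm: insertion sort
Input: [55, 63, 58, 58, 3]
Sorted: [3, 55, 58, 58, 63]

9


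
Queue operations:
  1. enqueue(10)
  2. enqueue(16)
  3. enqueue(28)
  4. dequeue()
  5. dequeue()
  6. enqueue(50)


enqueue(10) -> [10]
enqueue(16) -> [10, 16]
enqueue(28) -> [10, 16, 28]
dequeue()->10, [16, 28]
dequeue()->16, [28]
enqueue(50) -> [28, 50]

Final queue: [28, 50]


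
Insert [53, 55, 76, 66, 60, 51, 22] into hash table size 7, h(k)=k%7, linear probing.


Insert 53: h=4 -> slot 4
Insert 55: h=6 -> slot 6
Insert 76: h=6, 1 probes -> slot 0
Insert 66: h=3 -> slot 3
Insert 60: h=4, 1 probes -> slot 5
Insert 51: h=2 -> slot 2
Insert 22: h=1 -> slot 1

Table: [76, 22, 51, 66, 53, 60, 55]


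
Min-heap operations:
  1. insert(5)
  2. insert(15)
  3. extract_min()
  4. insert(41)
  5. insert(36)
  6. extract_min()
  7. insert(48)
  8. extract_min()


insert(5) -> [5]
insert(15) -> [5, 15]
extract_min()->5, [15]
insert(41) -> [15, 41]
insert(36) -> [15, 41, 36]
extract_min()->15, [36, 41]
insert(48) -> [36, 41, 48]
extract_min()->36, [41, 48]

Final heap: [41, 48]


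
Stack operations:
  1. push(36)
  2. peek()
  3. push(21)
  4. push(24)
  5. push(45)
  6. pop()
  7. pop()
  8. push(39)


push(36) -> [36]
peek()->36
push(21) -> [36, 21]
push(24) -> [36, 21, 24]
push(45) -> [36, 21, 24, 45]
pop()->45, [36, 21, 24]
pop()->24, [36, 21]
push(39) -> [36, 21, 39]

Final stack: [36, 21, 39]


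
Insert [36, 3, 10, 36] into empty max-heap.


Insert 36: [36]
Insert 3: [36, 3]
Insert 10: [36, 3, 10]
Insert 36: [36, 36, 10, 3]

Final heap: [36, 36, 10, 3]


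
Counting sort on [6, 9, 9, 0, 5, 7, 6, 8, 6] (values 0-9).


Input: [6, 9, 9, 0, 5, 7, 6, 8, 6]
Counts: [1, 0, 0, 0, 0, 1, 3, 1, 1, 2]

Sorted: [0, 5, 6, 6, 6, 7, 8, 9, 9]


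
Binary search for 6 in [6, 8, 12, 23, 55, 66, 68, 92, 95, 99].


Step 1: lo=0, hi=9, mid=4, val=55
Step 2: lo=0, hi=3, mid=1, val=8
Step 3: lo=0, hi=0, mid=0, val=6

Found at index 0


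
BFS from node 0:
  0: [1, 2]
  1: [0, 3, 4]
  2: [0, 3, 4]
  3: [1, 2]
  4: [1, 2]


Visit 0, enqueue [1, 2]
Visit 1, enqueue [3, 4]
Visit 2, enqueue []
Visit 3, enqueue []
Visit 4, enqueue []

BFS order: [0, 1, 2, 3, 4]


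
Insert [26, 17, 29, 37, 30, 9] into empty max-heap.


Insert 26: [26]
Insert 17: [26, 17]
Insert 29: [29, 17, 26]
Insert 37: [37, 29, 26, 17]
Insert 30: [37, 30, 26, 17, 29]
Insert 9: [37, 30, 26, 17, 29, 9]

Final heap: [37, 30, 26, 17, 29, 9]


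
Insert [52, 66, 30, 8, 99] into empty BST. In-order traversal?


Insert 52: root
Insert 66: R from 52
Insert 30: L from 52
Insert 8: L from 52 -> L from 30
Insert 99: R from 52 -> R from 66

In-order: [8, 30, 52, 66, 99]


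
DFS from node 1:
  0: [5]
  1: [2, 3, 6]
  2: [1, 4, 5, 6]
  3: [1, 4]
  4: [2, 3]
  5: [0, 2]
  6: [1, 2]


Visit 1, push [6, 3, 2]
Visit 2, push [6, 5, 4]
Visit 4, push [3]
Visit 3, push []
Visit 5, push [0]
Visit 0, push []
Visit 6, push []

DFS order: [1, 2, 4, 3, 5, 0, 6]


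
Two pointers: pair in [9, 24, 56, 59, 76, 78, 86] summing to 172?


lo=0(9)+hi=6(86)=95
lo=1(24)+hi=6(86)=110
lo=2(56)+hi=6(86)=142
lo=3(59)+hi=6(86)=145
lo=4(76)+hi=6(86)=162
lo=5(78)+hi=6(86)=164

No pair found


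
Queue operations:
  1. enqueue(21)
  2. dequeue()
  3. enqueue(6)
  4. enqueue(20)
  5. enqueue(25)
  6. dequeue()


enqueue(21) -> [21]
dequeue()->21, []
enqueue(6) -> [6]
enqueue(20) -> [6, 20]
enqueue(25) -> [6, 20, 25]
dequeue()->6, [20, 25]

Final queue: [20, 25]


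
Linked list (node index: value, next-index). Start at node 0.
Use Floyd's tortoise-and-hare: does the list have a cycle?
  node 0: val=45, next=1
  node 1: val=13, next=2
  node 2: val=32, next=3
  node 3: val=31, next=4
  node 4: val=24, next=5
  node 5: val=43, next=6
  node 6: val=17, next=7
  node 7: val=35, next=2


Floyd's tortoise (slow, +1) and hare (fast, +2):
  init: slow=0, fast=0
  step 1: slow=1, fast=2
  step 2: slow=2, fast=4
  step 3: slow=3, fast=6
  step 4: slow=4, fast=2
  step 5: slow=5, fast=4
  step 6: slow=6, fast=6
  slow == fast at node 6: cycle detected

Cycle: yes


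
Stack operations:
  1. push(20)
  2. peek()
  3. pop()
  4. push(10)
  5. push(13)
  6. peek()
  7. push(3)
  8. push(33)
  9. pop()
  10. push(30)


push(20) -> [20]
peek()->20
pop()->20, []
push(10) -> [10]
push(13) -> [10, 13]
peek()->13
push(3) -> [10, 13, 3]
push(33) -> [10, 13, 3, 33]
pop()->33, [10, 13, 3]
push(30) -> [10, 13, 3, 30]

Final stack: [10, 13, 3, 30]


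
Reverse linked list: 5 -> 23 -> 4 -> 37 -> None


Step 1: curr=5, set curr.next=prev(None) | reversed so far: 5
Step 2: curr=23, set curr.next=prev(5) | reversed so far: 23 -> 5
Step 3: curr=4, set curr.next=prev(23) | reversed so far: 4 -> 23 -> 5
Step 4: curr=37, set curr.next=prev(4) | reversed so far: 37 -> 4 -> 23 -> 5

37 -> 4 -> 23 -> 5 -> None


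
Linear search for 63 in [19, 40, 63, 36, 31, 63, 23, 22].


i=0: 19!=63
i=1: 40!=63
i=2: 63==63 found!

Found at 2, 3 comps


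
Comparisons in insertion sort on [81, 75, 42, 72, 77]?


Algorithm: insertion sort
Input: [81, 75, 42, 72, 77]
Sorted: [42, 72, 75, 77, 81]

8


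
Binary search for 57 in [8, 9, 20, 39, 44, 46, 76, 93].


Step 1: lo=0, hi=7, mid=3, val=39
Step 2: lo=4, hi=7, mid=5, val=46
Step 3: lo=6, hi=7, mid=6, val=76

Not found


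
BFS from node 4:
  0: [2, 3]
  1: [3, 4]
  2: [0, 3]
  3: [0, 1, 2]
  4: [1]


Visit 4, enqueue [1]
Visit 1, enqueue [3]
Visit 3, enqueue [0, 2]
Visit 0, enqueue []
Visit 2, enqueue []

BFS order: [4, 1, 3, 0, 2]


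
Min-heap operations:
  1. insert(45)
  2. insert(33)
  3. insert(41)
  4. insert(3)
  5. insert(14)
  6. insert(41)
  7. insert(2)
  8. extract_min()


insert(45) -> [45]
insert(33) -> [33, 45]
insert(41) -> [33, 45, 41]
insert(3) -> [3, 33, 41, 45]
insert(14) -> [3, 14, 41, 45, 33]
insert(41) -> [3, 14, 41, 45, 33, 41]
insert(2) -> [2, 14, 3, 45, 33, 41, 41]
extract_min()->2, [3, 14, 41, 45, 33, 41]

Final heap: [3, 14, 41, 45, 33, 41]


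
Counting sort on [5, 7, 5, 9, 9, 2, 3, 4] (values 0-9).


Input: [5, 7, 5, 9, 9, 2, 3, 4]
Counts: [0, 0, 1, 1, 1, 2, 0, 1, 0, 2]

Sorted: [2, 3, 4, 5, 5, 7, 9, 9]


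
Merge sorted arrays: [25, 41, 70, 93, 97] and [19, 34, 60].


Take 19 from B
Take 25 from A
Take 34 from B
Take 41 from A
Take 60 from B

Merged: [19, 25, 34, 41, 60, 70, 93, 97]


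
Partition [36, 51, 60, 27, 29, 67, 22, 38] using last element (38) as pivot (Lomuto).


Pivot: 38
  36 <= 38: advance i (no swap)
  27 <= 38: swap -> [36, 27, 60, 51, 29, 67, 22, 38]
  29 <= 38: swap -> [36, 27, 29, 51, 60, 67, 22, 38]
  22 <= 38: swap -> [36, 27, 29, 22, 60, 67, 51, 38]
Place pivot at 4: [36, 27, 29, 22, 38, 67, 51, 60]

Partitioned: [36, 27, 29, 22, 38, 67, 51, 60]


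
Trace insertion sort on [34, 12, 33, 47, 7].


Initial: [34, 12, 33, 47, 7]
Insert 12: [12, 34, 33, 47, 7]
Insert 33: [12, 33, 34, 47, 7]
Insert 47: [12, 33, 34, 47, 7]
Insert 7: [7, 12, 33, 34, 47]

Sorted: [7, 12, 33, 34, 47]


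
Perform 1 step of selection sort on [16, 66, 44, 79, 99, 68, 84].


Initial: [16, 66, 44, 79, 99, 68, 84]
Step 1: min=16 at 0
  Swap: [16, 66, 44, 79, 99, 68, 84]

After 1 step: [16, 66, 44, 79, 99, 68, 84]


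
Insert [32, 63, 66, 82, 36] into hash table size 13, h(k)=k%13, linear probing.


Insert 32: h=6 -> slot 6
Insert 63: h=11 -> slot 11
Insert 66: h=1 -> slot 1
Insert 82: h=4 -> slot 4
Insert 36: h=10 -> slot 10

Table: [None, 66, None, None, 82, None, 32, None, None, None, 36, 63, None]


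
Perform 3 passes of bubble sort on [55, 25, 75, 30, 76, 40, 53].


Initial: [55, 25, 75, 30, 76, 40, 53]
Pass 1: [25, 55, 30, 75, 40, 53, 76] (4 swaps)
Pass 2: [25, 30, 55, 40, 53, 75, 76] (3 swaps)
Pass 3: [25, 30, 40, 53, 55, 75, 76] (2 swaps)

After 3 passes: [25, 30, 40, 53, 55, 75, 76]


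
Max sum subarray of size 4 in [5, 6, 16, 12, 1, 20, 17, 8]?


[0:4]: 39
[1:5]: 35
[2:6]: 49
[3:7]: 50
[4:8]: 46

Max: 50 at [3:7]


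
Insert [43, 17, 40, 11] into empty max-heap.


Insert 43: [43]
Insert 17: [43, 17]
Insert 40: [43, 17, 40]
Insert 11: [43, 17, 40, 11]

Final heap: [43, 17, 40, 11]


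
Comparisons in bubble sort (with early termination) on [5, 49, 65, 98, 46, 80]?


Algorithm: bubble sort (with early termination)
Input: [5, 49, 65, 98, 46, 80]
Sorted: [5, 46, 49, 65, 80, 98]

14


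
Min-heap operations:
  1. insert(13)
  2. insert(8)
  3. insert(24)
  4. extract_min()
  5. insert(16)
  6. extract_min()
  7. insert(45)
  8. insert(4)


insert(13) -> [13]
insert(8) -> [8, 13]
insert(24) -> [8, 13, 24]
extract_min()->8, [13, 24]
insert(16) -> [13, 24, 16]
extract_min()->13, [16, 24]
insert(45) -> [16, 24, 45]
insert(4) -> [4, 16, 45, 24]

Final heap: [4, 16, 45, 24]


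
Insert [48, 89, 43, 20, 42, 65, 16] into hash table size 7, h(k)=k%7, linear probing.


Insert 48: h=6 -> slot 6
Insert 89: h=5 -> slot 5
Insert 43: h=1 -> slot 1
Insert 20: h=6, 1 probes -> slot 0
Insert 42: h=0, 2 probes -> slot 2
Insert 65: h=2, 1 probes -> slot 3
Insert 16: h=2, 2 probes -> slot 4

Table: [20, 43, 42, 65, 16, 89, 48]


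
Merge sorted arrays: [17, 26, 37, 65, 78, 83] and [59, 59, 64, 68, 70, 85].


Take 17 from A
Take 26 from A
Take 37 from A
Take 59 from B
Take 59 from B
Take 64 from B
Take 65 from A
Take 68 from B
Take 70 from B
Take 78 from A
Take 83 from A

Merged: [17, 26, 37, 59, 59, 64, 65, 68, 70, 78, 83, 85]


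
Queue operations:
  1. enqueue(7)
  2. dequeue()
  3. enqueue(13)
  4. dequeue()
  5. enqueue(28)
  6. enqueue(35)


enqueue(7) -> [7]
dequeue()->7, []
enqueue(13) -> [13]
dequeue()->13, []
enqueue(28) -> [28]
enqueue(35) -> [28, 35]

Final queue: [28, 35]


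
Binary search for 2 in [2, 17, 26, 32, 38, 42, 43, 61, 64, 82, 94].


Step 1: lo=0, hi=10, mid=5, val=42
Step 2: lo=0, hi=4, mid=2, val=26
Step 3: lo=0, hi=1, mid=0, val=2

Found at index 0


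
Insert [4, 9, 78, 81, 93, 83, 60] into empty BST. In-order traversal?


Insert 4: root
Insert 9: R from 4
Insert 78: R from 4 -> R from 9
Insert 81: R from 4 -> R from 9 -> R from 78
Insert 93: R from 4 -> R from 9 -> R from 78 -> R from 81
Insert 83: R from 4 -> R from 9 -> R from 78 -> R from 81 -> L from 93
Insert 60: R from 4 -> R from 9 -> L from 78

In-order: [4, 9, 60, 78, 81, 83, 93]


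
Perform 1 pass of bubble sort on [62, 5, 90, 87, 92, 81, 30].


Initial: [62, 5, 90, 87, 92, 81, 30]
Pass 1: [5, 62, 87, 90, 81, 30, 92] (4 swaps)

After 1 pass: [5, 62, 87, 90, 81, 30, 92]


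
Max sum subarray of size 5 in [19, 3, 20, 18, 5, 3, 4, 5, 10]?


[0:5]: 65
[1:6]: 49
[2:7]: 50
[3:8]: 35
[4:9]: 27

Max: 65 at [0:5]


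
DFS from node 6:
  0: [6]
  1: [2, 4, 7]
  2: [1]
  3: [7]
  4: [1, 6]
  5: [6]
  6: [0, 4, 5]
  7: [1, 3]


Visit 6, push [5, 4, 0]
Visit 0, push []
Visit 4, push [1]
Visit 1, push [7, 2]
Visit 2, push []
Visit 7, push [3]
Visit 3, push []
Visit 5, push []

DFS order: [6, 0, 4, 1, 2, 7, 3, 5]


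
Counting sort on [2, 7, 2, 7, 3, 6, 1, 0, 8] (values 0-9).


Input: [2, 7, 2, 7, 3, 6, 1, 0, 8]
Counts: [1, 1, 2, 1, 0, 0, 1, 2, 1, 0]

Sorted: [0, 1, 2, 2, 3, 6, 7, 7, 8]


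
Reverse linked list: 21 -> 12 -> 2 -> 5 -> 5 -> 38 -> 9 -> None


Step 1: curr=21, set curr.next=prev(None) | reversed so far: 21
Step 2: curr=12, set curr.next=prev(21) | reversed so far: 12 -> 21
Step 3: curr=2, set curr.next=prev(12) | reversed so far: 2 -> 12 -> 21
Step 4: curr=5, set curr.next=prev(2) | reversed so far: 5 -> 2 -> 12 -> 21
Step 5: curr=5, set curr.next=prev(5) | reversed so far: 5 -> 5 -> 2 -> 12 -> 21
Step 6: curr=38, set curr.next=prev(5) | reversed so far: 38 -> 5 -> 5 -> 2 -> 12 -> 21
Step 7: curr=9, set curr.next=prev(38) | reversed so far: 9 -> 38 -> 5 -> 5 -> 2 -> 12 -> 21

9 -> 38 -> 5 -> 5 -> 2 -> 12 -> 21 -> None


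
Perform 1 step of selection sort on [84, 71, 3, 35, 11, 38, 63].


Initial: [84, 71, 3, 35, 11, 38, 63]
Step 1: min=3 at 2
  Swap: [3, 71, 84, 35, 11, 38, 63]

After 1 step: [3, 71, 84, 35, 11, 38, 63]


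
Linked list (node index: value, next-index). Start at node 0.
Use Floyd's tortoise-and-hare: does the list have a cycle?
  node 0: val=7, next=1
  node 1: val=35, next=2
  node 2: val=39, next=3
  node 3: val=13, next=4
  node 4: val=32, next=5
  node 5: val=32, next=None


Floyd's tortoise (slow, +1) and hare (fast, +2):
  init: slow=0, fast=0
  step 1: slow=1, fast=2
  step 2: slow=2, fast=4
  step 3: fast 4->5->None, no cycle

Cycle: no


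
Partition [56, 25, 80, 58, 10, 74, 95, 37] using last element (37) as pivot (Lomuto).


Pivot: 37
  25 <= 37: swap -> [25, 56, 80, 58, 10, 74, 95, 37]
  10 <= 37: swap -> [25, 10, 80, 58, 56, 74, 95, 37]
Place pivot at 2: [25, 10, 37, 58, 56, 74, 95, 80]

Partitioned: [25, 10, 37, 58, 56, 74, 95, 80]


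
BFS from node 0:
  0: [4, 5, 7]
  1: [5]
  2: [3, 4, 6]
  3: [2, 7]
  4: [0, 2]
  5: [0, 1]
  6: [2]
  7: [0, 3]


Visit 0, enqueue [4, 5, 7]
Visit 4, enqueue [2]
Visit 5, enqueue [1]
Visit 7, enqueue [3]
Visit 2, enqueue [6]
Visit 1, enqueue []
Visit 3, enqueue []
Visit 6, enqueue []

BFS order: [0, 4, 5, 7, 2, 1, 3, 6]


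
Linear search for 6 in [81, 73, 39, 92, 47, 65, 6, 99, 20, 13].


i=0: 81!=6
i=1: 73!=6
i=2: 39!=6
i=3: 92!=6
i=4: 47!=6
i=5: 65!=6
i=6: 6==6 found!

Found at 6, 7 comps


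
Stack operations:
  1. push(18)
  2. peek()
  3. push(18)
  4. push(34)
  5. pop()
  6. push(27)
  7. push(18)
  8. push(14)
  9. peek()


push(18) -> [18]
peek()->18
push(18) -> [18, 18]
push(34) -> [18, 18, 34]
pop()->34, [18, 18]
push(27) -> [18, 18, 27]
push(18) -> [18, 18, 27, 18]
push(14) -> [18, 18, 27, 18, 14]
peek()->14

Final stack: [18, 18, 27, 18, 14]


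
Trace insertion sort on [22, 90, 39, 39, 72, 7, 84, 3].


Initial: [22, 90, 39, 39, 72, 7, 84, 3]
Insert 90: [22, 90, 39, 39, 72, 7, 84, 3]
Insert 39: [22, 39, 90, 39, 72, 7, 84, 3]
Insert 39: [22, 39, 39, 90, 72, 7, 84, 3]
Insert 72: [22, 39, 39, 72, 90, 7, 84, 3]
Insert 7: [7, 22, 39, 39, 72, 90, 84, 3]
Insert 84: [7, 22, 39, 39, 72, 84, 90, 3]
Insert 3: [3, 7, 22, 39, 39, 72, 84, 90]

Sorted: [3, 7, 22, 39, 39, 72, 84, 90]


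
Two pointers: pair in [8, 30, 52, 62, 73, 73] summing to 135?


lo=0(8)+hi=5(73)=81
lo=1(30)+hi=5(73)=103
lo=2(52)+hi=5(73)=125
lo=3(62)+hi=5(73)=135

Yes: 62+73=135


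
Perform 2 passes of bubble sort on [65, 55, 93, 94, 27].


Initial: [65, 55, 93, 94, 27]
Pass 1: [55, 65, 93, 27, 94] (2 swaps)
Pass 2: [55, 65, 27, 93, 94] (1 swaps)

After 2 passes: [55, 65, 27, 93, 94]


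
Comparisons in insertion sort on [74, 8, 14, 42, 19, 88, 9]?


Algorithm: insertion sort
Input: [74, 8, 14, 42, 19, 88, 9]
Sorted: [8, 9, 14, 19, 42, 74, 88]

15


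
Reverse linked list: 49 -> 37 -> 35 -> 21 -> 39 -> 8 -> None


Step 1: curr=49, set curr.next=prev(None) | reversed so far: 49
Step 2: curr=37, set curr.next=prev(49) | reversed so far: 37 -> 49
Step 3: curr=35, set curr.next=prev(37) | reversed so far: 35 -> 37 -> 49
Step 4: curr=21, set curr.next=prev(35) | reversed so far: 21 -> 35 -> 37 -> 49
Step 5: curr=39, set curr.next=prev(21) | reversed so far: 39 -> 21 -> 35 -> 37 -> 49
Step 6: curr=8, set curr.next=prev(39) | reversed so far: 8 -> 39 -> 21 -> 35 -> 37 -> 49

8 -> 39 -> 21 -> 35 -> 37 -> 49 -> None


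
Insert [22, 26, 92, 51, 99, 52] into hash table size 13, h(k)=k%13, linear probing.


Insert 22: h=9 -> slot 9
Insert 26: h=0 -> slot 0
Insert 92: h=1 -> slot 1
Insert 51: h=12 -> slot 12
Insert 99: h=8 -> slot 8
Insert 52: h=0, 2 probes -> slot 2

Table: [26, 92, 52, None, None, None, None, None, 99, 22, None, None, 51]


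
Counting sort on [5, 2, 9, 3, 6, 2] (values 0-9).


Input: [5, 2, 9, 3, 6, 2]
Counts: [0, 0, 2, 1, 0, 1, 1, 0, 0, 1]

Sorted: [2, 2, 3, 5, 6, 9]


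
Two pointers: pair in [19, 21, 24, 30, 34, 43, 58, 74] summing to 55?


lo=0(19)+hi=7(74)=93
lo=0(19)+hi=6(58)=77
lo=0(19)+hi=5(43)=62
lo=0(19)+hi=4(34)=53
lo=1(21)+hi=4(34)=55

Yes: 21+34=55


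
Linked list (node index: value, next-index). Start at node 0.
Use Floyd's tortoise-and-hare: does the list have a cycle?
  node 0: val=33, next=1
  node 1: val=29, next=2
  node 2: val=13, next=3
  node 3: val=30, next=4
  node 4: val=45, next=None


Floyd's tortoise (slow, +1) and hare (fast, +2):
  init: slow=0, fast=0
  step 1: slow=1, fast=2
  step 2: slow=2, fast=4
  step 3: fast -> None, no cycle

Cycle: no


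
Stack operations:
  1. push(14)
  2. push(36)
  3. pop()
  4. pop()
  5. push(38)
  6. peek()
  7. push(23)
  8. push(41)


push(14) -> [14]
push(36) -> [14, 36]
pop()->36, [14]
pop()->14, []
push(38) -> [38]
peek()->38
push(23) -> [38, 23]
push(41) -> [38, 23, 41]

Final stack: [38, 23, 41]


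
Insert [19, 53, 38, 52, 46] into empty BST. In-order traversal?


Insert 19: root
Insert 53: R from 19
Insert 38: R from 19 -> L from 53
Insert 52: R from 19 -> L from 53 -> R from 38
Insert 46: R from 19 -> L from 53 -> R from 38 -> L from 52

In-order: [19, 38, 46, 52, 53]


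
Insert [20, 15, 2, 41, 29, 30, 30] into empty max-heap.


Insert 20: [20]
Insert 15: [20, 15]
Insert 2: [20, 15, 2]
Insert 41: [41, 20, 2, 15]
Insert 29: [41, 29, 2, 15, 20]
Insert 30: [41, 29, 30, 15, 20, 2]
Insert 30: [41, 29, 30, 15, 20, 2, 30]

Final heap: [41, 29, 30, 15, 20, 2, 30]


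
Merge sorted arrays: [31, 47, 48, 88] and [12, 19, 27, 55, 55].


Take 12 from B
Take 19 from B
Take 27 from B
Take 31 from A
Take 47 from A
Take 48 from A
Take 55 from B
Take 55 from B

Merged: [12, 19, 27, 31, 47, 48, 55, 55, 88]


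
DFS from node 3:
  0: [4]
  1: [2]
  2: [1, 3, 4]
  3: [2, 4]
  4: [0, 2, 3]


Visit 3, push [4, 2]
Visit 2, push [4, 1]
Visit 1, push []
Visit 4, push [0]
Visit 0, push []

DFS order: [3, 2, 1, 4, 0]


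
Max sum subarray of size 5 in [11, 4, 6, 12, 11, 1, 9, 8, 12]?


[0:5]: 44
[1:6]: 34
[2:7]: 39
[3:8]: 41
[4:9]: 41

Max: 44 at [0:5]


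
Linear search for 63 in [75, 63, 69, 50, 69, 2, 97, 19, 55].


i=0: 75!=63
i=1: 63==63 found!

Found at 1, 2 comps


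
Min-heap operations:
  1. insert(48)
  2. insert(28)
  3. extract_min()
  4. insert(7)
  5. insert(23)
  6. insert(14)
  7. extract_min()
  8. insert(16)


insert(48) -> [48]
insert(28) -> [28, 48]
extract_min()->28, [48]
insert(7) -> [7, 48]
insert(23) -> [7, 48, 23]
insert(14) -> [7, 14, 23, 48]
extract_min()->7, [14, 48, 23]
insert(16) -> [14, 16, 23, 48]

Final heap: [14, 16, 23, 48]


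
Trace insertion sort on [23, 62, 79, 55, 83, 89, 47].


Initial: [23, 62, 79, 55, 83, 89, 47]
Insert 62: [23, 62, 79, 55, 83, 89, 47]
Insert 79: [23, 62, 79, 55, 83, 89, 47]
Insert 55: [23, 55, 62, 79, 83, 89, 47]
Insert 83: [23, 55, 62, 79, 83, 89, 47]
Insert 89: [23, 55, 62, 79, 83, 89, 47]
Insert 47: [23, 47, 55, 62, 79, 83, 89]

Sorted: [23, 47, 55, 62, 79, 83, 89]


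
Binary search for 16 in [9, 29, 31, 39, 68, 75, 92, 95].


Step 1: lo=0, hi=7, mid=3, val=39
Step 2: lo=0, hi=2, mid=1, val=29
Step 3: lo=0, hi=0, mid=0, val=9

Not found


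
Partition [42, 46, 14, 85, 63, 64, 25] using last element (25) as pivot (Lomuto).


Pivot: 25
  14 <= 25: swap -> [14, 46, 42, 85, 63, 64, 25]
Place pivot at 1: [14, 25, 42, 85, 63, 64, 46]

Partitioned: [14, 25, 42, 85, 63, 64, 46]


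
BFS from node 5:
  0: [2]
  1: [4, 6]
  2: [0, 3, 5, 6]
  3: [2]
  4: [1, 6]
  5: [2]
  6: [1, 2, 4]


Visit 5, enqueue [2]
Visit 2, enqueue [0, 3, 6]
Visit 0, enqueue []
Visit 3, enqueue []
Visit 6, enqueue [1, 4]
Visit 1, enqueue []
Visit 4, enqueue []

BFS order: [5, 2, 0, 3, 6, 1, 4]


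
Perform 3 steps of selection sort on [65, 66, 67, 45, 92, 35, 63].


Initial: [65, 66, 67, 45, 92, 35, 63]
Step 1: min=35 at 5
  Swap: [35, 66, 67, 45, 92, 65, 63]
Step 2: min=45 at 3
  Swap: [35, 45, 67, 66, 92, 65, 63]
Step 3: min=63 at 6
  Swap: [35, 45, 63, 66, 92, 65, 67]

After 3 steps: [35, 45, 63, 66, 92, 65, 67]


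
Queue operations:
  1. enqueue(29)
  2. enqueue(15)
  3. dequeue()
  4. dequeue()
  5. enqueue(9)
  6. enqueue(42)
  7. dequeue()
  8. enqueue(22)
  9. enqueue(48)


enqueue(29) -> [29]
enqueue(15) -> [29, 15]
dequeue()->29, [15]
dequeue()->15, []
enqueue(9) -> [9]
enqueue(42) -> [9, 42]
dequeue()->9, [42]
enqueue(22) -> [42, 22]
enqueue(48) -> [42, 22, 48]

Final queue: [42, 22, 48]


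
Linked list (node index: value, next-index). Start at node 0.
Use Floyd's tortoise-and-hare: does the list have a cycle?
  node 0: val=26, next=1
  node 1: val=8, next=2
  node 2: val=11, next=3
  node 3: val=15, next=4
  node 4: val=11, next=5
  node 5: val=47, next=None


Floyd's tortoise (slow, +1) and hare (fast, +2):
  init: slow=0, fast=0
  step 1: slow=1, fast=2
  step 2: slow=2, fast=4
  step 3: fast 4->5->None, no cycle

Cycle: no


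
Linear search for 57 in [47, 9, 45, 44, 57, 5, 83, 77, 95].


i=0: 47!=57
i=1: 9!=57
i=2: 45!=57
i=3: 44!=57
i=4: 57==57 found!

Found at 4, 5 comps


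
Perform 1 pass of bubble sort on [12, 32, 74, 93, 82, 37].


Initial: [12, 32, 74, 93, 82, 37]
Pass 1: [12, 32, 74, 82, 37, 93] (2 swaps)

After 1 pass: [12, 32, 74, 82, 37, 93]


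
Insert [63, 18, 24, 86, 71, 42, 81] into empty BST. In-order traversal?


Insert 63: root
Insert 18: L from 63
Insert 24: L from 63 -> R from 18
Insert 86: R from 63
Insert 71: R from 63 -> L from 86
Insert 42: L from 63 -> R from 18 -> R from 24
Insert 81: R from 63 -> L from 86 -> R from 71

In-order: [18, 24, 42, 63, 71, 81, 86]


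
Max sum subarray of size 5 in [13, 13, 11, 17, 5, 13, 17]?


[0:5]: 59
[1:6]: 59
[2:7]: 63

Max: 63 at [2:7]


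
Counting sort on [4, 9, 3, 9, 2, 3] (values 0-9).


Input: [4, 9, 3, 9, 2, 3]
Counts: [0, 0, 1, 2, 1, 0, 0, 0, 0, 2]

Sorted: [2, 3, 3, 4, 9, 9]


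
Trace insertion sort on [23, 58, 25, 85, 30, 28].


Initial: [23, 58, 25, 85, 30, 28]
Insert 58: [23, 58, 25, 85, 30, 28]
Insert 25: [23, 25, 58, 85, 30, 28]
Insert 85: [23, 25, 58, 85, 30, 28]
Insert 30: [23, 25, 30, 58, 85, 28]
Insert 28: [23, 25, 28, 30, 58, 85]

Sorted: [23, 25, 28, 30, 58, 85]


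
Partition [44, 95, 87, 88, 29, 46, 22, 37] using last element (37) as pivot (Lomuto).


Pivot: 37
  29 <= 37: swap -> [29, 95, 87, 88, 44, 46, 22, 37]
  22 <= 37: swap -> [29, 22, 87, 88, 44, 46, 95, 37]
Place pivot at 2: [29, 22, 37, 88, 44, 46, 95, 87]

Partitioned: [29, 22, 37, 88, 44, 46, 95, 87]


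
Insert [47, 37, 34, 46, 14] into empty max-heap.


Insert 47: [47]
Insert 37: [47, 37]
Insert 34: [47, 37, 34]
Insert 46: [47, 46, 34, 37]
Insert 14: [47, 46, 34, 37, 14]

Final heap: [47, 46, 34, 37, 14]


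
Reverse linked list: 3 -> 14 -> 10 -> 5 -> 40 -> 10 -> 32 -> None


Step 1: curr=3, set curr.next=prev(None) | reversed so far: 3
Step 2: curr=14, set curr.next=prev(3) | reversed so far: 14 -> 3
Step 3: curr=10, set curr.next=prev(14) | reversed so far: 10 -> 14 -> 3
Step 4: curr=5, set curr.next=prev(10) | reversed so far: 5 -> 10 -> 14 -> 3
Step 5: curr=40, set curr.next=prev(5) | reversed so far: 40 -> 5 -> 10 -> 14 -> 3
Step 6: curr=10, set curr.next=prev(40) | reversed so far: 10 -> 40 -> 5 -> 10 -> 14 -> 3
Step 7: curr=32, set curr.next=prev(10) | reversed so far: 32 -> 10 -> 40 -> 5 -> 10 -> 14 -> 3

32 -> 10 -> 40 -> 5 -> 10 -> 14 -> 3 -> None


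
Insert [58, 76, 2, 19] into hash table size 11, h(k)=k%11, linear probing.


Insert 58: h=3 -> slot 3
Insert 76: h=10 -> slot 10
Insert 2: h=2 -> slot 2
Insert 19: h=8 -> slot 8

Table: [None, None, 2, 58, None, None, None, None, 19, None, 76]


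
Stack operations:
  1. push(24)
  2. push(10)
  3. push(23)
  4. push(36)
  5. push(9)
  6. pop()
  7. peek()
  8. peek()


push(24) -> [24]
push(10) -> [24, 10]
push(23) -> [24, 10, 23]
push(36) -> [24, 10, 23, 36]
push(9) -> [24, 10, 23, 36, 9]
pop()->9, [24, 10, 23, 36]
peek()->36
peek()->36

Final stack: [24, 10, 23, 36]


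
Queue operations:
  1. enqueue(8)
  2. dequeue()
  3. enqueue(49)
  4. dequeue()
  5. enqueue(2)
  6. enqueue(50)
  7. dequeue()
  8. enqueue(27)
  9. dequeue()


enqueue(8) -> [8]
dequeue()->8, []
enqueue(49) -> [49]
dequeue()->49, []
enqueue(2) -> [2]
enqueue(50) -> [2, 50]
dequeue()->2, [50]
enqueue(27) -> [50, 27]
dequeue()->50, [27]

Final queue: [27]


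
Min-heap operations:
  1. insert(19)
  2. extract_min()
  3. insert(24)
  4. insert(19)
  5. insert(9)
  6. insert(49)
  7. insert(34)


insert(19) -> [19]
extract_min()->19, []
insert(24) -> [24]
insert(19) -> [19, 24]
insert(9) -> [9, 24, 19]
insert(49) -> [9, 24, 19, 49]
insert(34) -> [9, 24, 19, 49, 34]

Final heap: [9, 24, 19, 49, 34]


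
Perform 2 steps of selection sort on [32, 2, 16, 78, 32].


Initial: [32, 2, 16, 78, 32]
Step 1: min=2 at 1
  Swap: [2, 32, 16, 78, 32]
Step 2: min=16 at 2
  Swap: [2, 16, 32, 78, 32]

After 2 steps: [2, 16, 32, 78, 32]


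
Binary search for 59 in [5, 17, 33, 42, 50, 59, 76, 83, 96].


Step 1: lo=0, hi=8, mid=4, val=50
Step 2: lo=5, hi=8, mid=6, val=76
Step 3: lo=5, hi=5, mid=5, val=59

Found at index 5


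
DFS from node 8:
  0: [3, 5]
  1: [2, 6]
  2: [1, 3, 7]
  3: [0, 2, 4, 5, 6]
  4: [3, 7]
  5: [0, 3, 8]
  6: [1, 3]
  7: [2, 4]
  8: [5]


Visit 8, push [5]
Visit 5, push [3, 0]
Visit 0, push [3]
Visit 3, push [6, 4, 2]
Visit 2, push [7, 1]
Visit 1, push [6]
Visit 6, push []
Visit 7, push [4]
Visit 4, push []

DFS order: [8, 5, 0, 3, 2, 1, 6, 7, 4]


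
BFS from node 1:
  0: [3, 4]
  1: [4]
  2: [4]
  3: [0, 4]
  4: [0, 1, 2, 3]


Visit 1, enqueue [4]
Visit 4, enqueue [0, 2, 3]
Visit 0, enqueue []
Visit 2, enqueue []
Visit 3, enqueue []

BFS order: [1, 4, 0, 2, 3]


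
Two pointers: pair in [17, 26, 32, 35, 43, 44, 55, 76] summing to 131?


lo=0(17)+hi=7(76)=93
lo=1(26)+hi=7(76)=102
lo=2(32)+hi=7(76)=108
lo=3(35)+hi=7(76)=111
lo=4(43)+hi=7(76)=119
lo=5(44)+hi=7(76)=120
lo=6(55)+hi=7(76)=131

Yes: 55+76=131


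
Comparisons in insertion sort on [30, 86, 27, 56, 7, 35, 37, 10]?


Algorithm: insertion sort
Input: [30, 86, 27, 56, 7, 35, 37, 10]
Sorted: [7, 10, 27, 30, 35, 37, 56, 86]

22


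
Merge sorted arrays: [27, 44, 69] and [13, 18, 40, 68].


Take 13 from B
Take 18 from B
Take 27 from A
Take 40 from B
Take 44 from A
Take 68 from B

Merged: [13, 18, 27, 40, 44, 68, 69]


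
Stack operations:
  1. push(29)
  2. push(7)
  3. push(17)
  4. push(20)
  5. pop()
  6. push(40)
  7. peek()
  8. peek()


push(29) -> [29]
push(7) -> [29, 7]
push(17) -> [29, 7, 17]
push(20) -> [29, 7, 17, 20]
pop()->20, [29, 7, 17]
push(40) -> [29, 7, 17, 40]
peek()->40
peek()->40

Final stack: [29, 7, 17, 40]


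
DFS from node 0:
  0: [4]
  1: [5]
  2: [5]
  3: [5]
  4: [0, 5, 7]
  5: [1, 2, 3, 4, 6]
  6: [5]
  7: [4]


Visit 0, push [4]
Visit 4, push [7, 5]
Visit 5, push [6, 3, 2, 1]
Visit 1, push []
Visit 2, push []
Visit 3, push []
Visit 6, push []
Visit 7, push []

DFS order: [0, 4, 5, 1, 2, 3, 6, 7]


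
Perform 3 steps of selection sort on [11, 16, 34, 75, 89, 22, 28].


Initial: [11, 16, 34, 75, 89, 22, 28]
Step 1: min=11 at 0
  Swap: [11, 16, 34, 75, 89, 22, 28]
Step 2: min=16 at 1
  Swap: [11, 16, 34, 75, 89, 22, 28]
Step 3: min=22 at 5
  Swap: [11, 16, 22, 75, 89, 34, 28]

After 3 steps: [11, 16, 22, 75, 89, 34, 28]


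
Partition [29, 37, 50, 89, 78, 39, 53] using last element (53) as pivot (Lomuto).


Pivot: 53
  29 <= 53: advance i (no swap)
  37 <= 53: advance i (no swap)
  50 <= 53: advance i (no swap)
  39 <= 53: swap -> [29, 37, 50, 39, 78, 89, 53]
Place pivot at 4: [29, 37, 50, 39, 53, 89, 78]

Partitioned: [29, 37, 50, 39, 53, 89, 78]


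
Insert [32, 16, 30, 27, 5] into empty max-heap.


Insert 32: [32]
Insert 16: [32, 16]
Insert 30: [32, 16, 30]
Insert 27: [32, 27, 30, 16]
Insert 5: [32, 27, 30, 16, 5]

Final heap: [32, 27, 30, 16, 5]


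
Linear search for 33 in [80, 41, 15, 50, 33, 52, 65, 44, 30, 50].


i=0: 80!=33
i=1: 41!=33
i=2: 15!=33
i=3: 50!=33
i=4: 33==33 found!

Found at 4, 5 comps


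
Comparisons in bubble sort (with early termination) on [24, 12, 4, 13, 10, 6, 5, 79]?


Algorithm: bubble sort (with early termination)
Input: [24, 12, 4, 13, 10, 6, 5, 79]
Sorted: [4, 5, 6, 10, 12, 13, 24, 79]

27
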